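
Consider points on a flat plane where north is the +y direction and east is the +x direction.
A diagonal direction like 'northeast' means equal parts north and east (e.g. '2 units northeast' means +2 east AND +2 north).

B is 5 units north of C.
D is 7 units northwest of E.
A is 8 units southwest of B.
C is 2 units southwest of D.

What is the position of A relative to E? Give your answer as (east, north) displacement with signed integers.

Answer: A is at (east=-17, north=2) relative to E.

Derivation:
Place E at the origin (east=0, north=0).
  D is 7 units northwest of E: delta (east=-7, north=+7); D at (east=-7, north=7).
  C is 2 units southwest of D: delta (east=-2, north=-2); C at (east=-9, north=5).
  B is 5 units north of C: delta (east=+0, north=+5); B at (east=-9, north=10).
  A is 8 units southwest of B: delta (east=-8, north=-8); A at (east=-17, north=2).
Therefore A relative to E: (east=-17, north=2).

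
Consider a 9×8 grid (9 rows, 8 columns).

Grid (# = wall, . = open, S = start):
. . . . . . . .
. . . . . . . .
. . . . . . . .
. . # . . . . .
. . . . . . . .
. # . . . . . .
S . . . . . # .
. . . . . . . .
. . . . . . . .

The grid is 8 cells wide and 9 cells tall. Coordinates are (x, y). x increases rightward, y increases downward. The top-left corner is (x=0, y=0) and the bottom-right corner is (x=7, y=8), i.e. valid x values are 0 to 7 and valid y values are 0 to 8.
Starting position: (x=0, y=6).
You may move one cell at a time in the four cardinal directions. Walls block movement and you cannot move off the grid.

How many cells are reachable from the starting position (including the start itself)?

Answer: Reachable cells: 69

Derivation:
BFS flood-fill from (x=0, y=6):
  Distance 0: (x=0, y=6)
  Distance 1: (x=0, y=5), (x=1, y=6), (x=0, y=7)
  Distance 2: (x=0, y=4), (x=2, y=6), (x=1, y=7), (x=0, y=8)
  Distance 3: (x=0, y=3), (x=1, y=4), (x=2, y=5), (x=3, y=6), (x=2, y=7), (x=1, y=8)
  Distance 4: (x=0, y=2), (x=1, y=3), (x=2, y=4), (x=3, y=5), (x=4, y=6), (x=3, y=7), (x=2, y=8)
  Distance 5: (x=0, y=1), (x=1, y=2), (x=3, y=4), (x=4, y=5), (x=5, y=6), (x=4, y=7), (x=3, y=8)
  Distance 6: (x=0, y=0), (x=1, y=1), (x=2, y=2), (x=3, y=3), (x=4, y=4), (x=5, y=5), (x=5, y=7), (x=4, y=8)
  Distance 7: (x=1, y=0), (x=2, y=1), (x=3, y=2), (x=4, y=3), (x=5, y=4), (x=6, y=5), (x=6, y=7), (x=5, y=8)
  Distance 8: (x=2, y=0), (x=3, y=1), (x=4, y=2), (x=5, y=3), (x=6, y=4), (x=7, y=5), (x=7, y=7), (x=6, y=8)
  Distance 9: (x=3, y=0), (x=4, y=1), (x=5, y=2), (x=6, y=3), (x=7, y=4), (x=7, y=6), (x=7, y=8)
  Distance 10: (x=4, y=0), (x=5, y=1), (x=6, y=2), (x=7, y=3)
  Distance 11: (x=5, y=0), (x=6, y=1), (x=7, y=2)
  Distance 12: (x=6, y=0), (x=7, y=1)
  Distance 13: (x=7, y=0)
Total reachable: 69 (grid has 69 open cells total)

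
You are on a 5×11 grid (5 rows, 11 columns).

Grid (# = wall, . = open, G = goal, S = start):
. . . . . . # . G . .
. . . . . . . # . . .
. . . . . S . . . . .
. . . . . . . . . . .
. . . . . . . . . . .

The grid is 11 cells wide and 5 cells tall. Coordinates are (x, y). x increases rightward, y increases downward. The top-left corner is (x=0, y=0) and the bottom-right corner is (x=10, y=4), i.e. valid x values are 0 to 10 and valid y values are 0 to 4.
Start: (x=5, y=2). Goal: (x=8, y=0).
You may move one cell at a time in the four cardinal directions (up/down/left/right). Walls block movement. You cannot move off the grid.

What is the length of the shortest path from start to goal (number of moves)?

Answer: Shortest path length: 5

Derivation:
BFS from (x=5, y=2) until reaching (x=8, y=0):
  Distance 0: (x=5, y=2)
  Distance 1: (x=5, y=1), (x=4, y=2), (x=6, y=2), (x=5, y=3)
  Distance 2: (x=5, y=0), (x=4, y=1), (x=6, y=1), (x=3, y=2), (x=7, y=2), (x=4, y=3), (x=6, y=3), (x=5, y=4)
  Distance 3: (x=4, y=0), (x=3, y=1), (x=2, y=2), (x=8, y=2), (x=3, y=3), (x=7, y=3), (x=4, y=4), (x=6, y=4)
  Distance 4: (x=3, y=0), (x=2, y=1), (x=8, y=1), (x=1, y=2), (x=9, y=2), (x=2, y=3), (x=8, y=3), (x=3, y=4), (x=7, y=4)
  Distance 5: (x=2, y=0), (x=8, y=0), (x=1, y=1), (x=9, y=1), (x=0, y=2), (x=10, y=2), (x=1, y=3), (x=9, y=3), (x=2, y=4), (x=8, y=4)  <- goal reached here
One shortest path (5 moves): (x=5, y=2) -> (x=6, y=2) -> (x=7, y=2) -> (x=8, y=2) -> (x=8, y=1) -> (x=8, y=0)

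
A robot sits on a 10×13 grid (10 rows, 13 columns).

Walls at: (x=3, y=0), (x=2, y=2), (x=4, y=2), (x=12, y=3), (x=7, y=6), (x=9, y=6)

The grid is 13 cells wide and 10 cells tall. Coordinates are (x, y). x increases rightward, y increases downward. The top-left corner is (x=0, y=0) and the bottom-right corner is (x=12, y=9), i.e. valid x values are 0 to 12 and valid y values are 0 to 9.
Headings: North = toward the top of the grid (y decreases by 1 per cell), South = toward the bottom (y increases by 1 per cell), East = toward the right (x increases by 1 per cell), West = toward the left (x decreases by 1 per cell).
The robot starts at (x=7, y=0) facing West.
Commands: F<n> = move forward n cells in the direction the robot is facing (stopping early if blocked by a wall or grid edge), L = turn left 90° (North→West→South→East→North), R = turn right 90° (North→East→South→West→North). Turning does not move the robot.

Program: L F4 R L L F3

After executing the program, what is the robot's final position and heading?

Start: (x=7, y=0), facing West
  L: turn left, now facing South
  F4: move forward 4, now at (x=7, y=4)
  R: turn right, now facing West
  L: turn left, now facing South
  L: turn left, now facing East
  F3: move forward 3, now at (x=10, y=4)
Final: (x=10, y=4), facing East

Answer: Final position: (x=10, y=4), facing East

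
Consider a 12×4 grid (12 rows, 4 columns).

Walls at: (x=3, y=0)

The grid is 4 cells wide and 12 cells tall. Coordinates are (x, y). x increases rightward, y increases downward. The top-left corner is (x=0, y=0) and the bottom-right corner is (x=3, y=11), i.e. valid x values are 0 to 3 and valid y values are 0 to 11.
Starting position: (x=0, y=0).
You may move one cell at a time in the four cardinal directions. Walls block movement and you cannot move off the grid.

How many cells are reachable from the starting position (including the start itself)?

Answer: Reachable cells: 47

Derivation:
BFS flood-fill from (x=0, y=0):
  Distance 0: (x=0, y=0)
  Distance 1: (x=1, y=0), (x=0, y=1)
  Distance 2: (x=2, y=0), (x=1, y=1), (x=0, y=2)
  Distance 3: (x=2, y=1), (x=1, y=2), (x=0, y=3)
  Distance 4: (x=3, y=1), (x=2, y=2), (x=1, y=3), (x=0, y=4)
  Distance 5: (x=3, y=2), (x=2, y=3), (x=1, y=4), (x=0, y=5)
  Distance 6: (x=3, y=3), (x=2, y=4), (x=1, y=5), (x=0, y=6)
  Distance 7: (x=3, y=4), (x=2, y=5), (x=1, y=6), (x=0, y=7)
  Distance 8: (x=3, y=5), (x=2, y=6), (x=1, y=7), (x=0, y=8)
  Distance 9: (x=3, y=6), (x=2, y=7), (x=1, y=8), (x=0, y=9)
  Distance 10: (x=3, y=7), (x=2, y=8), (x=1, y=9), (x=0, y=10)
  Distance 11: (x=3, y=8), (x=2, y=9), (x=1, y=10), (x=0, y=11)
  Distance 12: (x=3, y=9), (x=2, y=10), (x=1, y=11)
  Distance 13: (x=3, y=10), (x=2, y=11)
  Distance 14: (x=3, y=11)
Total reachable: 47 (grid has 47 open cells total)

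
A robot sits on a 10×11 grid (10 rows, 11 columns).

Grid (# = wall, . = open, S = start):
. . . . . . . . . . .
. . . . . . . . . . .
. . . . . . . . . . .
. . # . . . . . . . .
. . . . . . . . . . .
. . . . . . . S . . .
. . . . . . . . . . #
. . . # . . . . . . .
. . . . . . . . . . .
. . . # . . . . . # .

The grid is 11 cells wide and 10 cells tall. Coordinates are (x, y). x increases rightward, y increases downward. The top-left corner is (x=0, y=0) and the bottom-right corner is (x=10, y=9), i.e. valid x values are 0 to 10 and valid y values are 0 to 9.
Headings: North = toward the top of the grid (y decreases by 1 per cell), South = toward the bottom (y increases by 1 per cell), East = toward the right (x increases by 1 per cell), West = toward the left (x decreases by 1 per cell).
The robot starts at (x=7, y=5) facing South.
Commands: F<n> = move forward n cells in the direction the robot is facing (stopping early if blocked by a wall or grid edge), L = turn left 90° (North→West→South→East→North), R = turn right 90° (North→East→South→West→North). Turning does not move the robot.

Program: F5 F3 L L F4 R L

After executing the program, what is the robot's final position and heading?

Answer: Final position: (x=7, y=5), facing North

Derivation:
Start: (x=7, y=5), facing South
  F5: move forward 4/5 (blocked), now at (x=7, y=9)
  F3: move forward 0/3 (blocked), now at (x=7, y=9)
  L: turn left, now facing East
  L: turn left, now facing North
  F4: move forward 4, now at (x=7, y=5)
  R: turn right, now facing East
  L: turn left, now facing North
Final: (x=7, y=5), facing North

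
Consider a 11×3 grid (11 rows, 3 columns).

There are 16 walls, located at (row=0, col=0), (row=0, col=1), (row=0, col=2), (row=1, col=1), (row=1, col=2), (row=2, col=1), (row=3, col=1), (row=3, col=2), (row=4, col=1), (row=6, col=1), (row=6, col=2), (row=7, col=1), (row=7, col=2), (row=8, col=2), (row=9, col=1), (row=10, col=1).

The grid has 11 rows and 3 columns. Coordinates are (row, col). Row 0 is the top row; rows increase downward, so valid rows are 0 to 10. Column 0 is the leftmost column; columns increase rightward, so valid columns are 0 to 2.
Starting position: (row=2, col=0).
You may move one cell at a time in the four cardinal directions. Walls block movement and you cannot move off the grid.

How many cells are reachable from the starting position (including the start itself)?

BFS flood-fill from (row=2, col=0):
  Distance 0: (row=2, col=0)
  Distance 1: (row=1, col=0), (row=3, col=0)
  Distance 2: (row=4, col=0)
  Distance 3: (row=5, col=0)
  Distance 4: (row=5, col=1), (row=6, col=0)
  Distance 5: (row=5, col=2), (row=7, col=0)
  Distance 6: (row=4, col=2), (row=8, col=0)
  Distance 7: (row=8, col=1), (row=9, col=0)
  Distance 8: (row=10, col=0)
Total reachable: 14 (grid has 17 open cells total)

Answer: Reachable cells: 14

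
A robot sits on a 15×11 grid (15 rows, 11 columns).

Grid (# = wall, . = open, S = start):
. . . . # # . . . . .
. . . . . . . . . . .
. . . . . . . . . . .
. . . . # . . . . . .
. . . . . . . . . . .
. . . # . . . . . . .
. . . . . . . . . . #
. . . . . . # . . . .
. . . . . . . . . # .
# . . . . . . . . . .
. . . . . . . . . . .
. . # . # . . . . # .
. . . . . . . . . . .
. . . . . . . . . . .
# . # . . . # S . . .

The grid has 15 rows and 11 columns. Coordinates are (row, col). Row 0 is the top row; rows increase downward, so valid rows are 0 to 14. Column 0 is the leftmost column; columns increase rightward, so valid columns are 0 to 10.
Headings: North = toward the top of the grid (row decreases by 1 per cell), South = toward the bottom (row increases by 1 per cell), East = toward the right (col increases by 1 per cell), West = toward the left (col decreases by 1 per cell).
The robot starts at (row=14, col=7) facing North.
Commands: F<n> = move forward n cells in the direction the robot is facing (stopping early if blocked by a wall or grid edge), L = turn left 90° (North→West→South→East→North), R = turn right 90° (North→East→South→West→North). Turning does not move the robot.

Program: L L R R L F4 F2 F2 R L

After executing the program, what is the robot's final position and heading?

Answer: Final position: (row=14, col=7), facing West

Derivation:
Start: (row=14, col=7), facing North
  L: turn left, now facing West
  L: turn left, now facing South
  R: turn right, now facing West
  R: turn right, now facing North
  L: turn left, now facing West
  F4: move forward 0/4 (blocked), now at (row=14, col=7)
  F2: move forward 0/2 (blocked), now at (row=14, col=7)
  F2: move forward 0/2 (blocked), now at (row=14, col=7)
  R: turn right, now facing North
  L: turn left, now facing West
Final: (row=14, col=7), facing West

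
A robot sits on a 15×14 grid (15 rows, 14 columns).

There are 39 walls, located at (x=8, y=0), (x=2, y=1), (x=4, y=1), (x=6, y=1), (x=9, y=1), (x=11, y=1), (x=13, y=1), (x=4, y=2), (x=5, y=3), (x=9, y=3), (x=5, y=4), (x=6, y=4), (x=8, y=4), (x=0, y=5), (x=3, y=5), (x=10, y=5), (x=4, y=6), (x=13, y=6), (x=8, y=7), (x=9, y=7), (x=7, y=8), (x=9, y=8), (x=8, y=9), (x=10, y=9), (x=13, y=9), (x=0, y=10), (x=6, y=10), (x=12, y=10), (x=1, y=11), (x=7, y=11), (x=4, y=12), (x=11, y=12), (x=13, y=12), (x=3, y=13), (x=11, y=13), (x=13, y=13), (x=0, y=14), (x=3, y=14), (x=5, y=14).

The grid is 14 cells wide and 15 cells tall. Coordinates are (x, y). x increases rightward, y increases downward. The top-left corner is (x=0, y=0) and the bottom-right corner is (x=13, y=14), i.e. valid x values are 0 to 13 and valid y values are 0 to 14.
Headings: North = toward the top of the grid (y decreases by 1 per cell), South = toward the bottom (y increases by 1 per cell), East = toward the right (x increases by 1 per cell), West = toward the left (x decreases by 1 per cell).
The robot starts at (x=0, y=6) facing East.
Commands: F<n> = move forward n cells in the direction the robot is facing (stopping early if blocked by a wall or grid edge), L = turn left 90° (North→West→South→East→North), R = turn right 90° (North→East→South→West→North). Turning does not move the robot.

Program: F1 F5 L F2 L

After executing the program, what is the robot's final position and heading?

Answer: Final position: (x=3, y=6), facing West

Derivation:
Start: (x=0, y=6), facing East
  F1: move forward 1, now at (x=1, y=6)
  F5: move forward 2/5 (blocked), now at (x=3, y=6)
  L: turn left, now facing North
  F2: move forward 0/2 (blocked), now at (x=3, y=6)
  L: turn left, now facing West
Final: (x=3, y=6), facing West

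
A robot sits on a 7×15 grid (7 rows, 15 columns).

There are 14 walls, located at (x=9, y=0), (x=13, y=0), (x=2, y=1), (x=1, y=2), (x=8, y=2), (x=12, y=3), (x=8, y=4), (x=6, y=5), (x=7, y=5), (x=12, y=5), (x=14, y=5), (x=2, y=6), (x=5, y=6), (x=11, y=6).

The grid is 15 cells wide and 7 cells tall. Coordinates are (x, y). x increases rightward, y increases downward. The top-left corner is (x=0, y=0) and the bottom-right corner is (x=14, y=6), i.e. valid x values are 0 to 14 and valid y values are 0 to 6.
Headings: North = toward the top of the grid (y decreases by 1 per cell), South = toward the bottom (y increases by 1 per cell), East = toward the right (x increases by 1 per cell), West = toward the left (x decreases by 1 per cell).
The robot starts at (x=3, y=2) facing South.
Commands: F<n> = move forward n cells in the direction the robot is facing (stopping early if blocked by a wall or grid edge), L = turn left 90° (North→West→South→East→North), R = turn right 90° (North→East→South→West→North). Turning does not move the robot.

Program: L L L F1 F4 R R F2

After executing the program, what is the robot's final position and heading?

Start: (x=3, y=2), facing South
  L: turn left, now facing East
  L: turn left, now facing North
  L: turn left, now facing West
  F1: move forward 1, now at (x=2, y=2)
  F4: move forward 0/4 (blocked), now at (x=2, y=2)
  R: turn right, now facing North
  R: turn right, now facing East
  F2: move forward 2, now at (x=4, y=2)
Final: (x=4, y=2), facing East

Answer: Final position: (x=4, y=2), facing East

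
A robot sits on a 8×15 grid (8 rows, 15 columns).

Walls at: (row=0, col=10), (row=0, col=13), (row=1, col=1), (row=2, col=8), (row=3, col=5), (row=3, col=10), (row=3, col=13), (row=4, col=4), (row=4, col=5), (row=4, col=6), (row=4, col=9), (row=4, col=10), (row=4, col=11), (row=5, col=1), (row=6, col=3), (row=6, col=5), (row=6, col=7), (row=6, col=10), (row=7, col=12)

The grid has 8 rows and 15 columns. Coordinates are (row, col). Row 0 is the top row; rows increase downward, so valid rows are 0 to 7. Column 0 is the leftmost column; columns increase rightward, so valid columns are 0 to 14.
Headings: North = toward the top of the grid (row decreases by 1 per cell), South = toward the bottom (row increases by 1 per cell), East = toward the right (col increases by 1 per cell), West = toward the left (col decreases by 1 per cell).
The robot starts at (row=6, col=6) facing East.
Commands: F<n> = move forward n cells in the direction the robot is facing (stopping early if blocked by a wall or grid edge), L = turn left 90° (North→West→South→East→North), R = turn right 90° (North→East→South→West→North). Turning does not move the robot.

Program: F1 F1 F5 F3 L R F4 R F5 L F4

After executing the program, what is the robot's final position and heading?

Start: (row=6, col=6), facing East
  F1: move forward 0/1 (blocked), now at (row=6, col=6)
  F1: move forward 0/1 (blocked), now at (row=6, col=6)
  F5: move forward 0/5 (blocked), now at (row=6, col=6)
  F3: move forward 0/3 (blocked), now at (row=6, col=6)
  L: turn left, now facing North
  R: turn right, now facing East
  F4: move forward 0/4 (blocked), now at (row=6, col=6)
  R: turn right, now facing South
  F5: move forward 1/5 (blocked), now at (row=7, col=6)
  L: turn left, now facing East
  F4: move forward 4, now at (row=7, col=10)
Final: (row=7, col=10), facing East

Answer: Final position: (row=7, col=10), facing East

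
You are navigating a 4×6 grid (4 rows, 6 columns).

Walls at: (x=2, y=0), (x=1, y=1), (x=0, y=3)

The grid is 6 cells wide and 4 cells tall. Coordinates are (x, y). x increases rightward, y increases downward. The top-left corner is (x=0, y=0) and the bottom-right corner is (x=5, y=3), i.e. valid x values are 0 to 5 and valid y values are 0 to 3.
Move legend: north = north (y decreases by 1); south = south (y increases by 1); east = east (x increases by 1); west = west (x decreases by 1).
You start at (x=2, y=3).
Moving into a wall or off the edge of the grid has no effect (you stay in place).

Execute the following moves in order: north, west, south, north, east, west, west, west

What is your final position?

Start: (x=2, y=3)
  north (north): (x=2, y=3) -> (x=2, y=2)
  west (west): (x=2, y=2) -> (x=1, y=2)
  south (south): (x=1, y=2) -> (x=1, y=3)
  north (north): (x=1, y=3) -> (x=1, y=2)
  east (east): (x=1, y=2) -> (x=2, y=2)
  west (west): (x=2, y=2) -> (x=1, y=2)
  west (west): (x=1, y=2) -> (x=0, y=2)
  west (west): blocked, stay at (x=0, y=2)
Final: (x=0, y=2)

Answer: Final position: (x=0, y=2)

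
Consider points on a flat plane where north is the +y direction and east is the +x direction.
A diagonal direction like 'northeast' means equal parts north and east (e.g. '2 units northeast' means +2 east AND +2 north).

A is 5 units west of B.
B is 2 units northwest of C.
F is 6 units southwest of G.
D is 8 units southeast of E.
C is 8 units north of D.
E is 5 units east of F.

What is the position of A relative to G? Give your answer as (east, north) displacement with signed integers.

Answer: A is at (east=0, north=-4) relative to G.

Derivation:
Place G at the origin (east=0, north=0).
  F is 6 units southwest of G: delta (east=-6, north=-6); F at (east=-6, north=-6).
  E is 5 units east of F: delta (east=+5, north=+0); E at (east=-1, north=-6).
  D is 8 units southeast of E: delta (east=+8, north=-8); D at (east=7, north=-14).
  C is 8 units north of D: delta (east=+0, north=+8); C at (east=7, north=-6).
  B is 2 units northwest of C: delta (east=-2, north=+2); B at (east=5, north=-4).
  A is 5 units west of B: delta (east=-5, north=+0); A at (east=0, north=-4).
Therefore A relative to G: (east=0, north=-4).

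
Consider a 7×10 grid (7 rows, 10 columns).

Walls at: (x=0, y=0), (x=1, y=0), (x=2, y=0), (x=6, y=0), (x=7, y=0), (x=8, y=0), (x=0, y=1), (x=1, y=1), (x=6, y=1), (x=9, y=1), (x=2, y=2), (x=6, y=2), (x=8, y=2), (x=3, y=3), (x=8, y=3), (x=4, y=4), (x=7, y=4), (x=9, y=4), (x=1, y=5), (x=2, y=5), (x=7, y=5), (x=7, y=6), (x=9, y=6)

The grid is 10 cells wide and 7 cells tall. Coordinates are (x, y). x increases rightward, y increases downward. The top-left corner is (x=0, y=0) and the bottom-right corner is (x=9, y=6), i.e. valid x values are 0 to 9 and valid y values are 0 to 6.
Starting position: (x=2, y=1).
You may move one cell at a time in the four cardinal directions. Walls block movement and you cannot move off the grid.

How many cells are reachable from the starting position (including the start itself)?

Answer: Reachable cells: 40

Derivation:
BFS flood-fill from (x=2, y=1):
  Distance 0: (x=2, y=1)
  Distance 1: (x=3, y=1)
  Distance 2: (x=3, y=0), (x=4, y=1), (x=3, y=2)
  Distance 3: (x=4, y=0), (x=5, y=1), (x=4, y=2)
  Distance 4: (x=5, y=0), (x=5, y=2), (x=4, y=3)
  Distance 5: (x=5, y=3)
  Distance 6: (x=6, y=3), (x=5, y=4)
  Distance 7: (x=7, y=3), (x=6, y=4), (x=5, y=5)
  Distance 8: (x=7, y=2), (x=4, y=5), (x=6, y=5), (x=5, y=6)
  Distance 9: (x=7, y=1), (x=3, y=5), (x=4, y=6), (x=6, y=6)
  Distance 10: (x=8, y=1), (x=3, y=4), (x=3, y=6)
  Distance 11: (x=2, y=4), (x=2, y=6)
  Distance 12: (x=2, y=3), (x=1, y=4), (x=1, y=6)
  Distance 13: (x=1, y=3), (x=0, y=4), (x=0, y=6)
  Distance 14: (x=1, y=2), (x=0, y=3), (x=0, y=5)
  Distance 15: (x=0, y=2)
Total reachable: 40 (grid has 47 open cells total)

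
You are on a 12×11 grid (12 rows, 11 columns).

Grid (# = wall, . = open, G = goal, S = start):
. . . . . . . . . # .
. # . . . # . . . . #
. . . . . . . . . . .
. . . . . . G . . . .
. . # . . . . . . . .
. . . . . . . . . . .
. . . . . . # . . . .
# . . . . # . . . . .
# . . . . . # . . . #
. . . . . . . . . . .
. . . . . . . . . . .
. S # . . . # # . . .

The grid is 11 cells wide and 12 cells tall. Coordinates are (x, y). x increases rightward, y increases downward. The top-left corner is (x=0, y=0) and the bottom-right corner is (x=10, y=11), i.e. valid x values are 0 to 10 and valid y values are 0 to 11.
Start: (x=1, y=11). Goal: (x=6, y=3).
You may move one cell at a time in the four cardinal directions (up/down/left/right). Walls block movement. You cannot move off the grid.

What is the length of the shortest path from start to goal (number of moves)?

Answer: Shortest path length: 13

Derivation:
BFS from (x=1, y=11) until reaching (x=6, y=3):
  Distance 0: (x=1, y=11)
  Distance 1: (x=1, y=10), (x=0, y=11)
  Distance 2: (x=1, y=9), (x=0, y=10), (x=2, y=10)
  Distance 3: (x=1, y=8), (x=0, y=9), (x=2, y=9), (x=3, y=10)
  Distance 4: (x=1, y=7), (x=2, y=8), (x=3, y=9), (x=4, y=10), (x=3, y=11)
  Distance 5: (x=1, y=6), (x=2, y=7), (x=3, y=8), (x=4, y=9), (x=5, y=10), (x=4, y=11)
  Distance 6: (x=1, y=5), (x=0, y=6), (x=2, y=6), (x=3, y=7), (x=4, y=8), (x=5, y=9), (x=6, y=10), (x=5, y=11)
  Distance 7: (x=1, y=4), (x=0, y=5), (x=2, y=5), (x=3, y=6), (x=4, y=7), (x=5, y=8), (x=6, y=9), (x=7, y=10)
  Distance 8: (x=1, y=3), (x=0, y=4), (x=3, y=5), (x=4, y=6), (x=7, y=9), (x=8, y=10)
  Distance 9: (x=1, y=2), (x=0, y=3), (x=2, y=3), (x=3, y=4), (x=4, y=5), (x=5, y=6), (x=7, y=8), (x=8, y=9), (x=9, y=10), (x=8, y=11)
  Distance 10: (x=0, y=2), (x=2, y=2), (x=3, y=3), (x=4, y=4), (x=5, y=5), (x=7, y=7), (x=8, y=8), (x=9, y=9), (x=10, y=10), (x=9, y=11)
  Distance 11: (x=0, y=1), (x=2, y=1), (x=3, y=2), (x=4, y=3), (x=5, y=4), (x=6, y=5), (x=7, y=6), (x=6, y=7), (x=8, y=7), (x=9, y=8), (x=10, y=9), (x=10, y=11)
  Distance 12: (x=0, y=0), (x=2, y=0), (x=3, y=1), (x=4, y=2), (x=5, y=3), (x=6, y=4), (x=7, y=5), (x=8, y=6), (x=9, y=7)
  Distance 13: (x=1, y=0), (x=3, y=0), (x=4, y=1), (x=5, y=2), (x=6, y=3), (x=7, y=4), (x=8, y=5), (x=9, y=6), (x=10, y=7)  <- goal reached here
One shortest path (13 moves): (x=1, y=11) -> (x=1, y=10) -> (x=2, y=10) -> (x=3, y=10) -> (x=4, y=10) -> (x=4, y=9) -> (x=4, y=8) -> (x=4, y=7) -> (x=4, y=6) -> (x=5, y=6) -> (x=5, y=5) -> (x=6, y=5) -> (x=6, y=4) -> (x=6, y=3)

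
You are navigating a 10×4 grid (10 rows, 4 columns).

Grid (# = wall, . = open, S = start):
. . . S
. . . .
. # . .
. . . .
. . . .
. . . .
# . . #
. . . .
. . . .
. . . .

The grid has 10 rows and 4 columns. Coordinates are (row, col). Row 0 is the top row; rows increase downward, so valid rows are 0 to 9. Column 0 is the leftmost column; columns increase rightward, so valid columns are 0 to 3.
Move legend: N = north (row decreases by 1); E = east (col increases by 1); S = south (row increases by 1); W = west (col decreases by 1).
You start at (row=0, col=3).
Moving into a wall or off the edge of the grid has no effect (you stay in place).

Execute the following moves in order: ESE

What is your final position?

Answer: Final position: (row=1, col=3)

Derivation:
Start: (row=0, col=3)
  E (east): blocked, stay at (row=0, col=3)
  S (south): (row=0, col=3) -> (row=1, col=3)
  E (east): blocked, stay at (row=1, col=3)
Final: (row=1, col=3)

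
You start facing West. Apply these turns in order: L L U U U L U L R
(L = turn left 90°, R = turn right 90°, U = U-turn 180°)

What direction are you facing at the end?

Start: West
  L (left (90° counter-clockwise)) -> South
  L (left (90° counter-clockwise)) -> East
  U (U-turn (180°)) -> West
  U (U-turn (180°)) -> East
  U (U-turn (180°)) -> West
  L (left (90° counter-clockwise)) -> South
  U (U-turn (180°)) -> North
  L (left (90° counter-clockwise)) -> West
  R (right (90° clockwise)) -> North
Final: North

Answer: Final heading: North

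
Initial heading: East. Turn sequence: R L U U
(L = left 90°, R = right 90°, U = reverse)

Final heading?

Answer: Final heading: East

Derivation:
Start: East
  R (right (90° clockwise)) -> South
  L (left (90° counter-clockwise)) -> East
  U (U-turn (180°)) -> West
  U (U-turn (180°)) -> East
Final: East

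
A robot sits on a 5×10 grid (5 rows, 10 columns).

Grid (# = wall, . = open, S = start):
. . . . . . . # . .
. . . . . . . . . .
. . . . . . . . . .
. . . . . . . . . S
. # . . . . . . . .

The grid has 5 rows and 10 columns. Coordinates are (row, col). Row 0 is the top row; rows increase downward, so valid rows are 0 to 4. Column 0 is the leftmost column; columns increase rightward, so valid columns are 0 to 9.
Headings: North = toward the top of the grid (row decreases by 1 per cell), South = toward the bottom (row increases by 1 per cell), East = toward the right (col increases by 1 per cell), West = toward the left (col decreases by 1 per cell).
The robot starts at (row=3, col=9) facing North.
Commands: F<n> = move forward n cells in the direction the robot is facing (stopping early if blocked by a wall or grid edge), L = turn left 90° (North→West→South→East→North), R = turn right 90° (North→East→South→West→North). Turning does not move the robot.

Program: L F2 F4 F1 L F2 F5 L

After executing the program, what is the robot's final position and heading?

Start: (row=3, col=9), facing North
  L: turn left, now facing West
  F2: move forward 2, now at (row=3, col=7)
  F4: move forward 4, now at (row=3, col=3)
  F1: move forward 1, now at (row=3, col=2)
  L: turn left, now facing South
  F2: move forward 1/2 (blocked), now at (row=4, col=2)
  F5: move forward 0/5 (blocked), now at (row=4, col=2)
  L: turn left, now facing East
Final: (row=4, col=2), facing East

Answer: Final position: (row=4, col=2), facing East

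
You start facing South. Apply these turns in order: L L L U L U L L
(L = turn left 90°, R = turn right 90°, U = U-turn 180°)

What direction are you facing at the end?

Start: South
  L (left (90° counter-clockwise)) -> East
  L (left (90° counter-clockwise)) -> North
  L (left (90° counter-clockwise)) -> West
  U (U-turn (180°)) -> East
  L (left (90° counter-clockwise)) -> North
  U (U-turn (180°)) -> South
  L (left (90° counter-clockwise)) -> East
  L (left (90° counter-clockwise)) -> North
Final: North

Answer: Final heading: North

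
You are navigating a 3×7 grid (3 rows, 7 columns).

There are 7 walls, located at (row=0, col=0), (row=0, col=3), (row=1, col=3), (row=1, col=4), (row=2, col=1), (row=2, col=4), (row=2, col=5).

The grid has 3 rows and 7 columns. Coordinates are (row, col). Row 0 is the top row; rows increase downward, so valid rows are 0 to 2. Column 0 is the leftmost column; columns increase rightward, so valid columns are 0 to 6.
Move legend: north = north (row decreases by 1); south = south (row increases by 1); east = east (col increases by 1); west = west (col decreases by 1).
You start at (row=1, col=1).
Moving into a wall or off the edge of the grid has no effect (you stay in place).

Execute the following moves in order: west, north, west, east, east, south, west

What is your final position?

Start: (row=1, col=1)
  west (west): (row=1, col=1) -> (row=1, col=0)
  north (north): blocked, stay at (row=1, col=0)
  west (west): blocked, stay at (row=1, col=0)
  east (east): (row=1, col=0) -> (row=1, col=1)
  east (east): (row=1, col=1) -> (row=1, col=2)
  south (south): (row=1, col=2) -> (row=2, col=2)
  west (west): blocked, stay at (row=2, col=2)
Final: (row=2, col=2)

Answer: Final position: (row=2, col=2)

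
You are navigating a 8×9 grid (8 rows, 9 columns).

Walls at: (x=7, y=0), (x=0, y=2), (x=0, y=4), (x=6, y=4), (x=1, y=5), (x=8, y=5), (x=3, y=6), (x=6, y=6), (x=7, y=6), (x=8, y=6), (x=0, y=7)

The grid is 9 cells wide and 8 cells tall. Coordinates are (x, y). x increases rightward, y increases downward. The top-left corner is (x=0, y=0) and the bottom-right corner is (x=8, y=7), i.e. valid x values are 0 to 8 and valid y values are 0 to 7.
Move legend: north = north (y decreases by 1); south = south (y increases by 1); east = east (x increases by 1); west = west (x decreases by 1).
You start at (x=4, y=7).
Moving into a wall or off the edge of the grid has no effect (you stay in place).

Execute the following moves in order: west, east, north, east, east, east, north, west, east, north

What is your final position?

Answer: Final position: (x=5, y=4)

Derivation:
Start: (x=4, y=7)
  west (west): (x=4, y=7) -> (x=3, y=7)
  east (east): (x=3, y=7) -> (x=4, y=7)
  north (north): (x=4, y=7) -> (x=4, y=6)
  east (east): (x=4, y=6) -> (x=5, y=6)
  east (east): blocked, stay at (x=5, y=6)
  east (east): blocked, stay at (x=5, y=6)
  north (north): (x=5, y=6) -> (x=5, y=5)
  west (west): (x=5, y=5) -> (x=4, y=5)
  east (east): (x=4, y=5) -> (x=5, y=5)
  north (north): (x=5, y=5) -> (x=5, y=4)
Final: (x=5, y=4)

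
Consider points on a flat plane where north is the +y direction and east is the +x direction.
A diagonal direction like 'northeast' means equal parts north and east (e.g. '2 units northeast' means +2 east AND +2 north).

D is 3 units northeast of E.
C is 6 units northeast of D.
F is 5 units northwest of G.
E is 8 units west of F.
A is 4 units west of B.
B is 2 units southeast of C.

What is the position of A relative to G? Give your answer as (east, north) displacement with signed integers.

Place G at the origin (east=0, north=0).
  F is 5 units northwest of G: delta (east=-5, north=+5); F at (east=-5, north=5).
  E is 8 units west of F: delta (east=-8, north=+0); E at (east=-13, north=5).
  D is 3 units northeast of E: delta (east=+3, north=+3); D at (east=-10, north=8).
  C is 6 units northeast of D: delta (east=+6, north=+6); C at (east=-4, north=14).
  B is 2 units southeast of C: delta (east=+2, north=-2); B at (east=-2, north=12).
  A is 4 units west of B: delta (east=-4, north=+0); A at (east=-6, north=12).
Therefore A relative to G: (east=-6, north=12).

Answer: A is at (east=-6, north=12) relative to G.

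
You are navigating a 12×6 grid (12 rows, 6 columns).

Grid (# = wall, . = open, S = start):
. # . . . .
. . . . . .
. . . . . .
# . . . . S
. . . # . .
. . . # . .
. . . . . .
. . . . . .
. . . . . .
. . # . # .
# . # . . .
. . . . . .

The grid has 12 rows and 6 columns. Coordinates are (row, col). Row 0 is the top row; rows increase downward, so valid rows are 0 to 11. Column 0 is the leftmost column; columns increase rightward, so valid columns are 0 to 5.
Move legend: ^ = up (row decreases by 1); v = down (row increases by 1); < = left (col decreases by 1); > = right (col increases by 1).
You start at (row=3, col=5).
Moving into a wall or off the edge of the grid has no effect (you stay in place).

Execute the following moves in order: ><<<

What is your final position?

Answer: Final position: (row=3, col=2)

Derivation:
Start: (row=3, col=5)
  > (right): blocked, stay at (row=3, col=5)
  < (left): (row=3, col=5) -> (row=3, col=4)
  < (left): (row=3, col=4) -> (row=3, col=3)
  < (left): (row=3, col=3) -> (row=3, col=2)
Final: (row=3, col=2)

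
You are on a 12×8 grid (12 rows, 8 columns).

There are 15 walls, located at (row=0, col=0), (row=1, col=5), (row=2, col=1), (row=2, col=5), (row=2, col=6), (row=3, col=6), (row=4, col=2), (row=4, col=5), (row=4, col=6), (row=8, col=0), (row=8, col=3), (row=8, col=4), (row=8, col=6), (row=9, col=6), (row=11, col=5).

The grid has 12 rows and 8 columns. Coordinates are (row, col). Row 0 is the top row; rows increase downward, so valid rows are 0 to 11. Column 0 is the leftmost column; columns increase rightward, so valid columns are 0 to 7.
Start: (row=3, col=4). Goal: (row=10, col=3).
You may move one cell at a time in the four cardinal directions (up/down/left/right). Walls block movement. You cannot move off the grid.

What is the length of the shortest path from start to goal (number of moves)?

BFS from (row=3, col=4) until reaching (row=10, col=3):
  Distance 0: (row=3, col=4)
  Distance 1: (row=2, col=4), (row=3, col=3), (row=3, col=5), (row=4, col=4)
  Distance 2: (row=1, col=4), (row=2, col=3), (row=3, col=2), (row=4, col=3), (row=5, col=4)
  Distance 3: (row=0, col=4), (row=1, col=3), (row=2, col=2), (row=3, col=1), (row=5, col=3), (row=5, col=5), (row=6, col=4)
  Distance 4: (row=0, col=3), (row=0, col=5), (row=1, col=2), (row=3, col=0), (row=4, col=1), (row=5, col=2), (row=5, col=6), (row=6, col=3), (row=6, col=5), (row=7, col=4)
  Distance 5: (row=0, col=2), (row=0, col=6), (row=1, col=1), (row=2, col=0), (row=4, col=0), (row=5, col=1), (row=5, col=7), (row=6, col=2), (row=6, col=6), (row=7, col=3), (row=7, col=5)
  Distance 6: (row=0, col=1), (row=0, col=7), (row=1, col=0), (row=1, col=6), (row=4, col=7), (row=5, col=0), (row=6, col=1), (row=6, col=7), (row=7, col=2), (row=7, col=6), (row=8, col=5)
  Distance 7: (row=1, col=7), (row=3, col=7), (row=6, col=0), (row=7, col=1), (row=7, col=7), (row=8, col=2), (row=9, col=5)
  Distance 8: (row=2, col=7), (row=7, col=0), (row=8, col=1), (row=8, col=7), (row=9, col=2), (row=9, col=4), (row=10, col=5)
  Distance 9: (row=9, col=1), (row=9, col=3), (row=9, col=7), (row=10, col=2), (row=10, col=4), (row=10, col=6)
  Distance 10: (row=9, col=0), (row=10, col=1), (row=10, col=3), (row=10, col=7), (row=11, col=2), (row=11, col=4), (row=11, col=6)  <- goal reached here
One shortest path (10 moves): (row=3, col=4) -> (row=4, col=4) -> (row=5, col=4) -> (row=5, col=5) -> (row=6, col=5) -> (row=7, col=5) -> (row=8, col=5) -> (row=9, col=5) -> (row=9, col=4) -> (row=9, col=3) -> (row=10, col=3)

Answer: Shortest path length: 10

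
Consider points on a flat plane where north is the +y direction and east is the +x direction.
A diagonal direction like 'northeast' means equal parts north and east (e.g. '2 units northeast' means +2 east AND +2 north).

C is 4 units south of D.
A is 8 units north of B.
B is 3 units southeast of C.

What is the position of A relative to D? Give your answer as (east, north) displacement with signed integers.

Answer: A is at (east=3, north=1) relative to D.

Derivation:
Place D at the origin (east=0, north=0).
  C is 4 units south of D: delta (east=+0, north=-4); C at (east=0, north=-4).
  B is 3 units southeast of C: delta (east=+3, north=-3); B at (east=3, north=-7).
  A is 8 units north of B: delta (east=+0, north=+8); A at (east=3, north=1).
Therefore A relative to D: (east=3, north=1).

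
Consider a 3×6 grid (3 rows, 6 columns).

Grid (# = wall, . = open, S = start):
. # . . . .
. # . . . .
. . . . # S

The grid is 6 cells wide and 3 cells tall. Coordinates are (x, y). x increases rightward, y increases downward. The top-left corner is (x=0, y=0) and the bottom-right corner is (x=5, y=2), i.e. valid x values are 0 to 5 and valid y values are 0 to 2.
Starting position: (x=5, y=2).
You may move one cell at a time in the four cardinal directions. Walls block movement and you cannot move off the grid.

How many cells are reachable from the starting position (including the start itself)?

Answer: Reachable cells: 15

Derivation:
BFS flood-fill from (x=5, y=2):
  Distance 0: (x=5, y=2)
  Distance 1: (x=5, y=1)
  Distance 2: (x=5, y=0), (x=4, y=1)
  Distance 3: (x=4, y=0), (x=3, y=1)
  Distance 4: (x=3, y=0), (x=2, y=1), (x=3, y=2)
  Distance 5: (x=2, y=0), (x=2, y=2)
  Distance 6: (x=1, y=2)
  Distance 7: (x=0, y=2)
  Distance 8: (x=0, y=1)
  Distance 9: (x=0, y=0)
Total reachable: 15 (grid has 15 open cells total)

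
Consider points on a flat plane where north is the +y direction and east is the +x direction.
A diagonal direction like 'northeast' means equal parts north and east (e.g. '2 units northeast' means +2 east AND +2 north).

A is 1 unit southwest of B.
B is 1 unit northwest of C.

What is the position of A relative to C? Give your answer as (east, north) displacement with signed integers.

Place C at the origin (east=0, north=0).
  B is 1 unit northwest of C: delta (east=-1, north=+1); B at (east=-1, north=1).
  A is 1 unit southwest of B: delta (east=-1, north=-1); A at (east=-2, north=0).
Therefore A relative to C: (east=-2, north=0).

Answer: A is at (east=-2, north=0) relative to C.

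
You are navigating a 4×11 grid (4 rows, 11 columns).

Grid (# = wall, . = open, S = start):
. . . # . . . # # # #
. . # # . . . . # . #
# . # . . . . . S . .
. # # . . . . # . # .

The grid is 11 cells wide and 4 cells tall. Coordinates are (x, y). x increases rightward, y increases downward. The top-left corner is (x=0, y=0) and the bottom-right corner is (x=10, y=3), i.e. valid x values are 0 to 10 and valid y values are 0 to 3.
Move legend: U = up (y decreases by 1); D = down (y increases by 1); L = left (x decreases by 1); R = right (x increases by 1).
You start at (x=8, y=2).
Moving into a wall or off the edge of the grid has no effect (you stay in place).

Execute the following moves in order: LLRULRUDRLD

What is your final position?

Answer: Final position: (x=7, y=2)

Derivation:
Start: (x=8, y=2)
  L (left): (x=8, y=2) -> (x=7, y=2)
  L (left): (x=7, y=2) -> (x=6, y=2)
  R (right): (x=6, y=2) -> (x=7, y=2)
  U (up): (x=7, y=2) -> (x=7, y=1)
  L (left): (x=7, y=1) -> (x=6, y=1)
  R (right): (x=6, y=1) -> (x=7, y=1)
  U (up): blocked, stay at (x=7, y=1)
  D (down): (x=7, y=1) -> (x=7, y=2)
  R (right): (x=7, y=2) -> (x=8, y=2)
  L (left): (x=8, y=2) -> (x=7, y=2)
  D (down): blocked, stay at (x=7, y=2)
Final: (x=7, y=2)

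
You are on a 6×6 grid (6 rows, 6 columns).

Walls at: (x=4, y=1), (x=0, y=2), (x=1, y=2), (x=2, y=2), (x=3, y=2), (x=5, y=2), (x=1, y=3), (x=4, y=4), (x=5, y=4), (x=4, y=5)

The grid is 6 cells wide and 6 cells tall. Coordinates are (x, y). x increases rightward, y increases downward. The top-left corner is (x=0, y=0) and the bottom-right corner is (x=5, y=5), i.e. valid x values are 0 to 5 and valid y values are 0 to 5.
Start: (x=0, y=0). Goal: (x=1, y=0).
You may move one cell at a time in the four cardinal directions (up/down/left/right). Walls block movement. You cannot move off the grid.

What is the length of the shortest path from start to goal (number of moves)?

Answer: Shortest path length: 1

Derivation:
BFS from (x=0, y=0) until reaching (x=1, y=0):
  Distance 0: (x=0, y=0)
  Distance 1: (x=1, y=0), (x=0, y=1)  <- goal reached here
One shortest path (1 moves): (x=0, y=0) -> (x=1, y=0)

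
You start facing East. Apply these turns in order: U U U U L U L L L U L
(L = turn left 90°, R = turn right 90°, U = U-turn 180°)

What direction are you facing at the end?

Start: East
  U (U-turn (180°)) -> West
  U (U-turn (180°)) -> East
  U (U-turn (180°)) -> West
  U (U-turn (180°)) -> East
  L (left (90° counter-clockwise)) -> North
  U (U-turn (180°)) -> South
  L (left (90° counter-clockwise)) -> East
  L (left (90° counter-clockwise)) -> North
  L (left (90° counter-clockwise)) -> West
  U (U-turn (180°)) -> East
  L (left (90° counter-clockwise)) -> North
Final: North

Answer: Final heading: North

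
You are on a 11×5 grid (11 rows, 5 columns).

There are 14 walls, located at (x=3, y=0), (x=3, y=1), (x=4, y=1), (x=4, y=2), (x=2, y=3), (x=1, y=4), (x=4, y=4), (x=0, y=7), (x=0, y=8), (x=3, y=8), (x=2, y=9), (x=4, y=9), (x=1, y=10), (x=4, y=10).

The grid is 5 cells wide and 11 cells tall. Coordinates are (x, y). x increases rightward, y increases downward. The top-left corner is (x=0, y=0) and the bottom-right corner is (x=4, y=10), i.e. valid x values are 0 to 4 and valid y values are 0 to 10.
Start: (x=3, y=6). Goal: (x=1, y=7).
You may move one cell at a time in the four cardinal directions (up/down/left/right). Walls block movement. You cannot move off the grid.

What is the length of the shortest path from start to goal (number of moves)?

BFS from (x=3, y=6) until reaching (x=1, y=7):
  Distance 0: (x=3, y=6)
  Distance 1: (x=3, y=5), (x=2, y=6), (x=4, y=6), (x=3, y=7)
  Distance 2: (x=3, y=4), (x=2, y=5), (x=4, y=5), (x=1, y=6), (x=2, y=7), (x=4, y=7)
  Distance 3: (x=3, y=3), (x=2, y=4), (x=1, y=5), (x=0, y=6), (x=1, y=7), (x=2, y=8), (x=4, y=8)  <- goal reached here
One shortest path (3 moves): (x=3, y=6) -> (x=2, y=6) -> (x=1, y=6) -> (x=1, y=7)

Answer: Shortest path length: 3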